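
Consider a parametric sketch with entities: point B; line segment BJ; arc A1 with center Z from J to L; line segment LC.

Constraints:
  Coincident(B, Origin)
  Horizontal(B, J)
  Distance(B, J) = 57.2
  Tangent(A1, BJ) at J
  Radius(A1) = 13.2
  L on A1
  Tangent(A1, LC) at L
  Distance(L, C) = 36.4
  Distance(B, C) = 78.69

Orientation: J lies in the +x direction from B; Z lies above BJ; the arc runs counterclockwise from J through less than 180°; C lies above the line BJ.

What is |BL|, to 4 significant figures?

71.88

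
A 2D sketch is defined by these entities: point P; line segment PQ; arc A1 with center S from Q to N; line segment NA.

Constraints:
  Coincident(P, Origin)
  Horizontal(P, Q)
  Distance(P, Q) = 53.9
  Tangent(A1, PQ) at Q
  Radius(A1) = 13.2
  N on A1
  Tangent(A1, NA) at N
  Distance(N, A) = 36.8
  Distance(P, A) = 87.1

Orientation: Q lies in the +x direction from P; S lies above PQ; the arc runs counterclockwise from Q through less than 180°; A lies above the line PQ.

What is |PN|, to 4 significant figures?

67.79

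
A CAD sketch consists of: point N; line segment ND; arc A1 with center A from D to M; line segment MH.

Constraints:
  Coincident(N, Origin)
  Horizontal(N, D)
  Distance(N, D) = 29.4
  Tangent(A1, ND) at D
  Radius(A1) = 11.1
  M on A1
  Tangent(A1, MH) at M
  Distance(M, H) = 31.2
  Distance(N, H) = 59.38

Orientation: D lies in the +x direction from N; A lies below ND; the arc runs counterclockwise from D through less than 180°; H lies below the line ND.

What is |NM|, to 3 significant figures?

28.3

N is at the origin; ND is horizontal with |ND| = 29.4 and D on the +x side, so D = (29.4, 0.00). Tangency of A1 to ND means the radius AD is perpendicular to ND, so A = D + (0, -11.1) = (29.4, -11.1). Since AM ⟂ MH (tangency), |AH| = √(11.1² + 31.2²) = 33.1 regardless of where M sits on A1. So H lies on both circle(N, 59.38) and circle(A, 33.1); the below-ND intersection is H = (42.4, -41.5). M is the foot of the tangent from H: M = (21.2, -18.6).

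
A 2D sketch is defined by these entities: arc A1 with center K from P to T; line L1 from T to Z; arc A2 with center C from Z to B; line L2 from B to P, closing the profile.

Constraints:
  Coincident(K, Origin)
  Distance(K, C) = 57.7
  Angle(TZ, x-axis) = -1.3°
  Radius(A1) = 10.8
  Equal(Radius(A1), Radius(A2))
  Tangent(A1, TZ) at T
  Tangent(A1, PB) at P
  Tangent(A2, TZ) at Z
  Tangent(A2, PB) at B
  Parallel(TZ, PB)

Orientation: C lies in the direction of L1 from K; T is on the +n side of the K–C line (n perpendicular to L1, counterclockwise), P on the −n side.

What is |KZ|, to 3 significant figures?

58.7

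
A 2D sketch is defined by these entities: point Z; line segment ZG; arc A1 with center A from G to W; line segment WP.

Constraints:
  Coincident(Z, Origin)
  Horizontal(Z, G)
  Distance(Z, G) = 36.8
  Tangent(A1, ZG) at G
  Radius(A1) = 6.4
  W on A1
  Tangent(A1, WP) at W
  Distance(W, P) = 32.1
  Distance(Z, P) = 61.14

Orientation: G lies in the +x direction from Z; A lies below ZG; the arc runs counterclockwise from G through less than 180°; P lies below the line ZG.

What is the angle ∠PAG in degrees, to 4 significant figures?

158.5°

Z is at the origin; Z and G share the same y with |ZG| = 36.8 and G on the +x side, so G = (36.80, 0.000). Tangency of A1 to ZG means the radius AG is perpendicular to ZG, so A = G + (0, -6.4) = (36.80, -6.400). Since AW ⟂ WP (tangency), |AP| = √(6.4² + 32.1²) = 32.73 regardless of where W sits on A1. So P lies on both circle(Z, 61.14) and circle(A, 32.73); the below-ZG intersection is P = (48.78, -36.86). W is the foot of the tangent from P: W = (31.42, -9.862).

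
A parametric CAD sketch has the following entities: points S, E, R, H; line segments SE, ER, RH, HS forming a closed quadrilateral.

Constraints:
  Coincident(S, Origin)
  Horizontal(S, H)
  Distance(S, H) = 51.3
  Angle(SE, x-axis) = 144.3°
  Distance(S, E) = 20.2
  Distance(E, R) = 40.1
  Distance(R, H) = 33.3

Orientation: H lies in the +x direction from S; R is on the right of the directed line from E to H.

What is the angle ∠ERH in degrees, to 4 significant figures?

138.7°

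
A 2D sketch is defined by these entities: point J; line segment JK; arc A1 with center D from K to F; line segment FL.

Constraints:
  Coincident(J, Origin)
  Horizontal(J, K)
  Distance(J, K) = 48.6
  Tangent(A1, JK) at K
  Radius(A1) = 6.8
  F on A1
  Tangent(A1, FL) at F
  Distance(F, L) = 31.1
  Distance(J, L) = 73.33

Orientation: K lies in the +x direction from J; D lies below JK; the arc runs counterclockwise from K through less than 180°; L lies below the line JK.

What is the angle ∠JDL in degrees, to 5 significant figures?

128.75°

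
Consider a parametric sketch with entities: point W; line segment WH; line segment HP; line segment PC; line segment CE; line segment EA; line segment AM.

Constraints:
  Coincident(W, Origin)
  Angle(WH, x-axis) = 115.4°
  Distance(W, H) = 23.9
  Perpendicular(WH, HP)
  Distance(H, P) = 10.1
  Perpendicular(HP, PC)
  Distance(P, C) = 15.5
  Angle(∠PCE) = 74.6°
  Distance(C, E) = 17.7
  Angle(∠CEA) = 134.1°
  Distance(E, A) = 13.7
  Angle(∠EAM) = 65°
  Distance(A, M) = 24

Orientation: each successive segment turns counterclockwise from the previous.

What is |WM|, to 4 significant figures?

28.62

W is at the origin; WH runs at 115.4° with length 23.9, so H = (-10.25, 21.59). WH ⟂ HP, so HP runs at -154.6°; with |HP| = 10.1, P = (-19.38, 17.26). HP ⟂ PC, so PC runs at -64.60°; with |PC| = 15.5, C = (-12.73, 3.256). ∠PCE = 74.6° gives CE at 40.80° from the x-axis; with |CE| = 17.7, E = (0.6721, 14.82). ∠CEA = 134.1° gives EA at 86.70° from the x-axis; with |EA| = 13.7, A = (1.461, 28.50). ∠EAM = 65.0° gives AM at -158.3° from the x-axis; with |AM| = 24.0, M = (-20.84, 19.62). Then |WM| = |M − W| = 28.62.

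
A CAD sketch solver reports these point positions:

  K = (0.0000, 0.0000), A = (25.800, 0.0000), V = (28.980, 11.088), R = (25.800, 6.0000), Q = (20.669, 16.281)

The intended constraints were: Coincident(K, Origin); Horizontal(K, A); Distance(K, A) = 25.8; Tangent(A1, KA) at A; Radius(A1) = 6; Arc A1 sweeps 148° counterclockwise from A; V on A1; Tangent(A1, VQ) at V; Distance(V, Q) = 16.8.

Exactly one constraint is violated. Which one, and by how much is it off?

Distance(V, Q) = 16.8 — off by 7.00.

K = (0.00, 0.00) ✓; K.y = 0.00, A.y = 0.00 ✓; |KA| = 25.80 ✓; ∠(RA, AK) = 90.00° ✓; |RA| = 6.000 ✓; bearing(R→V) − bearing(R→A) = 148.0° ✓; |RV| = 6.000 ✓; ∠(RV, VQ) = 89.99° ✓; |VQ| = 9.800 ✗.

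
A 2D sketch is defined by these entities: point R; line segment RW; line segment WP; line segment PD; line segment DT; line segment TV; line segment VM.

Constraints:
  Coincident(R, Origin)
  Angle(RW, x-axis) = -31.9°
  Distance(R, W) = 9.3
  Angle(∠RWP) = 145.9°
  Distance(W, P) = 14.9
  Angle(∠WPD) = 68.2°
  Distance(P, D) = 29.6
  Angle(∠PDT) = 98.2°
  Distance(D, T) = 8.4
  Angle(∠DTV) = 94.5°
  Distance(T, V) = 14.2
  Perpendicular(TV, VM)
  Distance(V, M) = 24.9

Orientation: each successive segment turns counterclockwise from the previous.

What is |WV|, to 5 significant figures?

11.661

R is at the origin; RW runs at -31.9° with length 9.3, so W = (7.8954, -4.9145). ∠RWP = 145.9° gives WP at 2.2000° from the x-axis; with |WP| = 14.9, P = (22.784, -4.3425). ∠WPD = 68.2° gives PD at 114.00° from the x-axis; with |PD| = 29.6, D = (10.745, 22.698). ∠PDT = 98.2° gives DT at -164.20° from the x-axis; with |DT| = 8.4, T = (2.6624, 20.411). ∠DTV = 94.5° gives TV at -78.700° from the x-axis; with |TV| = 14.2, V = (5.4449, 6.4866). Then |WV| = |V − W| = 11.661.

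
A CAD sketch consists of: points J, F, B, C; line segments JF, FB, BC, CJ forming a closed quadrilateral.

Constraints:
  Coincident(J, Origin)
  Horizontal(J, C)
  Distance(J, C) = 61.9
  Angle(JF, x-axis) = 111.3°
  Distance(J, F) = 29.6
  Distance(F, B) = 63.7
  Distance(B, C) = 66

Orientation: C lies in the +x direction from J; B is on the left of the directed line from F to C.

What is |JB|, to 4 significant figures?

75.82

J is at the origin; JC is horizontal with |JC| = 61.9 and C in +x, so C = (61.9, 0). JF runs at 111.3° with |JF| = 29.6, so F = (-10.75, 27.58). B is determined by |FB| = 63.7 and |BC| = 66.0 together: it lies at the intersection of circle(F, 63.7) and circle(C, 66.0). With |FC| = 77.71, the foot of the radical line on FC is 36.94 from F and the perpendicular offset is √(63.7² − 36.94²) = 51.90. Taking the left-of-FC solution: B = (42.20, 62.99).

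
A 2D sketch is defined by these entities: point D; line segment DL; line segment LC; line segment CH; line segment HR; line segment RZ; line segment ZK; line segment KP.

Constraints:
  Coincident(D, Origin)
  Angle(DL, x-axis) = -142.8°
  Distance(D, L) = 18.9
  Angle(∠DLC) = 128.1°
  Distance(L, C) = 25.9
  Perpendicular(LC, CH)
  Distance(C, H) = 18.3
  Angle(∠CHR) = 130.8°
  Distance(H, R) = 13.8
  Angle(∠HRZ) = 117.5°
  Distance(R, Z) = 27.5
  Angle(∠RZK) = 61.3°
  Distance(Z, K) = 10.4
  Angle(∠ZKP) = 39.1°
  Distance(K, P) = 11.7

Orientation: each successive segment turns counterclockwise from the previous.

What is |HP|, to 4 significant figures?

30.50

D is at the origin; DL runs at -142.8° with length 18.9, so L = (-15.05, -11.43). ∠DLC = 128.1° gives LC at -90.90° from the x-axis; with |LC| = 25.9, C = (-15.46, -37.32). LC ⟂ CH, so CH runs at -0.9000°; with |CH| = 18.3, H = (2.837, -37.61). ∠CHR = 130.8° gives HR at 48.30° from the x-axis; with |HR| = 13.8, R = (12.02, -27.31). ∠HRZ = 117.5° gives RZ at 110.8° from the x-axis; with |RZ| = 27.5, Z = (2.251, -1.600). ∠RZK = 61.3° gives ZK at -130.5° from the x-axis; with |ZK| = 10.4, K = (-4.503, -9.508). ∠ZKP = 39.1° gives KP at 10.40° from the x-axis; with |KP| = 11.7, P = (7.005, -7.396). Then |HP| = |P − H| = 30.50.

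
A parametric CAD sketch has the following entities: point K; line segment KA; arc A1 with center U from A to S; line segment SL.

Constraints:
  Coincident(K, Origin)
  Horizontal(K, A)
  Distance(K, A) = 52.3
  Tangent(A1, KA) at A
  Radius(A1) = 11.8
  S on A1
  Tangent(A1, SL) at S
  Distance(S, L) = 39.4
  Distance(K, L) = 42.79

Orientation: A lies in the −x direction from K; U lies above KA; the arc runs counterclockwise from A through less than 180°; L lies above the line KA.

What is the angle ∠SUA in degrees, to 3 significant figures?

55.6°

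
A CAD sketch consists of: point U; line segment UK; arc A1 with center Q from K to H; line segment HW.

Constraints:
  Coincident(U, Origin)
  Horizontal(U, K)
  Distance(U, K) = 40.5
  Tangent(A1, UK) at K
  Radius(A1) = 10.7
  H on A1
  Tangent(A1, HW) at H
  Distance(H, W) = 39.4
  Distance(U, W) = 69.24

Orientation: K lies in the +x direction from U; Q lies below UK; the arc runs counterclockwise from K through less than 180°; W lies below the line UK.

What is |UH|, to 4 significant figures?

34.22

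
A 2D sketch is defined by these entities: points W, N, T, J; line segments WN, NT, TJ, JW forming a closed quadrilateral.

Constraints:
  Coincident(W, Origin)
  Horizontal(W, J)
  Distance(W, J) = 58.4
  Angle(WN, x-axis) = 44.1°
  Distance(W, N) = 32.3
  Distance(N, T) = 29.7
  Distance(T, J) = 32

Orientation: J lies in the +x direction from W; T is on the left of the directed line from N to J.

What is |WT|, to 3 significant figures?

60.3

W is at the origin; W and J share the same y with |WJ| = 58.4 and J in +x, so J = (58.4, 0). WN runs at 44.1° with |WN| = 32.3, so N = (23.2, 22.5). T is determined by |NT| = 29.7 and |TJ| = 32.0 together: it lies at the intersection of circle(N, 29.7) and circle(J, 32.0). With |NJ| = 41.8, the foot of the radical line on NJ is 19.2 from N and the perpendicular offset is √(29.7² − 19.2²) = 22.7. Taking the left-of-NJ solution: T = (51.6, 31.3).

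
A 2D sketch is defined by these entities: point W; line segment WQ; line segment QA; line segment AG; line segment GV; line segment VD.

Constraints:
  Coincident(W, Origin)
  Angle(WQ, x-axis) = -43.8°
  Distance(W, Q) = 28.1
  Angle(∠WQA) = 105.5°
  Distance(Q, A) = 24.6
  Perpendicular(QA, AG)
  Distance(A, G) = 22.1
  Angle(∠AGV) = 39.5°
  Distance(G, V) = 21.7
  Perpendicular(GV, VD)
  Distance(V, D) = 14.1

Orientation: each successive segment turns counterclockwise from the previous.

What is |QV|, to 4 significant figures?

12.05

W is at the origin; WQ runs at -43.8° with length 28.1, so Q = (20.28, -19.45). ∠WQA = 105.5° gives QA at 30.70° from the x-axis; with |QA| = 24.6, A = (41.43, -6.890). QA is perpendicular to AG, so AG runs at 120.7°; with |AG| = 22.1, G = (30.15, 12.11). ∠AGV = 39.5° gives GV at -98.80° from the x-axis; with |GV| = 21.7, V = (26.83, -9.332). Then |QV| = |V − Q| = 12.05.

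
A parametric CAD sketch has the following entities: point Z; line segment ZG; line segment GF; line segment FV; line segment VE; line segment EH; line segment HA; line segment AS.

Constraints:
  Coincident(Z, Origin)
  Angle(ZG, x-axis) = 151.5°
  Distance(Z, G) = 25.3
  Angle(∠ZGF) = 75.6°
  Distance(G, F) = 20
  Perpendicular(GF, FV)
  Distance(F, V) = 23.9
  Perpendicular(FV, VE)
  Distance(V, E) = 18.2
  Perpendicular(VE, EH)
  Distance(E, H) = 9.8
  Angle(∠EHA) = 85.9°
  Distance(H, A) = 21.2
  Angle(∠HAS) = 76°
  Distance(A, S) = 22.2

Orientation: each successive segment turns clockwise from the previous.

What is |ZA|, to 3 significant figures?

18.9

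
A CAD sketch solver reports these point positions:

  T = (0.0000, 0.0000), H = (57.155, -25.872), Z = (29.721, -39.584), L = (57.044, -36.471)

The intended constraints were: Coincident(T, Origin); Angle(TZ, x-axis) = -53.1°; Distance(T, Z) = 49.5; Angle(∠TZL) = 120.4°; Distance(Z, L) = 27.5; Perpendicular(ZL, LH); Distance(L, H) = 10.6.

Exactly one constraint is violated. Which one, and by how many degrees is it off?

Perpendicular(ZL, LH) — off by 7.10°.

T = (0.00, 0.00) ✓; TZ at -53.10° ✓; |TZ| = 49.50 ✓; ∠TZL = 120.4° ✓; |ZL| = 27.50 ✓; ∠(ZL, LH) = 82.90° ✗; |LH| = 10.60 ✓.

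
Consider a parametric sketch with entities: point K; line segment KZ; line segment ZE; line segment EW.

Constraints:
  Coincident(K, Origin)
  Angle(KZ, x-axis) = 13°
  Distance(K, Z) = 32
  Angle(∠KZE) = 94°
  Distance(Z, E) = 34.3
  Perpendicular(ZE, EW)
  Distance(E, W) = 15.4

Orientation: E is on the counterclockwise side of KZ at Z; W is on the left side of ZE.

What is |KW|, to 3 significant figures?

40.1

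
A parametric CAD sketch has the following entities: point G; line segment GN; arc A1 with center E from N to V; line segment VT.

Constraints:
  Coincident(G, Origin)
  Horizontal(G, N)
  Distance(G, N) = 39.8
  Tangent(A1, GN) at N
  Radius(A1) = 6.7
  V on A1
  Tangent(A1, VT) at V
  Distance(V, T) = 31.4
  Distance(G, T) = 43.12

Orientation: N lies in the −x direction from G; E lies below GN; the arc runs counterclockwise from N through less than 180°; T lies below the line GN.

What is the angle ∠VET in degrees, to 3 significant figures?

78.0°

Checks: ∠(EN, NG) = 90.00° ✓; |EV| = 6.700 ✓; ∠(EV, VT) = 90.00° ✓; |VT| = 31.40 ✓; |GT| = 43.12 ✓.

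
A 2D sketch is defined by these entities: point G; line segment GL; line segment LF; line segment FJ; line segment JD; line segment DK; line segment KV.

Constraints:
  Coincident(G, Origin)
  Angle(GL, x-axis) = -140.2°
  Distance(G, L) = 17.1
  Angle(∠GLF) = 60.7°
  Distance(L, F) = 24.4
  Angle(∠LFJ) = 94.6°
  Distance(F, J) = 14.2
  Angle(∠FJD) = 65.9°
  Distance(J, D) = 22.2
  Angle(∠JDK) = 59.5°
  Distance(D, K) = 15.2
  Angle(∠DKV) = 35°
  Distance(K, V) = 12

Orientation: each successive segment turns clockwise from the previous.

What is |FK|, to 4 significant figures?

8.688

∠FJD = 65.9° gives JD at -99.00° from the x-axis; with |JD| = 22.2, D = (-7.347, -5.182). ∠JDK = 59.5° gives DK at 140.5° from the x-axis; with |DK| = 15.2, K = (-19.08, 4.486). Then |FK| = |K − F| = 8.688.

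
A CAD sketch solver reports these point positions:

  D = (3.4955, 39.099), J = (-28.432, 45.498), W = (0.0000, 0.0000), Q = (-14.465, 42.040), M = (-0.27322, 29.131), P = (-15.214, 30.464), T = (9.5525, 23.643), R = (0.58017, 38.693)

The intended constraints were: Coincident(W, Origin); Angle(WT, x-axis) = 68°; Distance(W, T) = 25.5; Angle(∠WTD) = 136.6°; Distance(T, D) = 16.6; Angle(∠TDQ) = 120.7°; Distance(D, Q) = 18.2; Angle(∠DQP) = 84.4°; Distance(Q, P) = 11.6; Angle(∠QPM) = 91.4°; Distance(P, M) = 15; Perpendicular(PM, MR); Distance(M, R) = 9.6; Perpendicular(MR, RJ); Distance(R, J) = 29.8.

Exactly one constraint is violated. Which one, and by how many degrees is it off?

Perpendicular(MR, RJ) — off by 8.10°.

W = (0.00, 0.00) ✓; WT at 68.00° ✓; |WT| = 25.50 ✓; ∠WTD = 136.6° ✓; |TD| = 16.60 ✓; ∠TDQ = 120.7° ✓; |DQ| = 18.20 ✓; ∠DQP = 84.40° ✓; |QP| = 11.60 ✓; ∠QPM = 91.40° ✓; |PM| = 15.00 ✓; ∠(PM, MR) = 90.00° ✓; |MR| = 9.600 ✓; ∠(MR, RJ) = 81.90° ✗; |RJ| = 29.80 ✓.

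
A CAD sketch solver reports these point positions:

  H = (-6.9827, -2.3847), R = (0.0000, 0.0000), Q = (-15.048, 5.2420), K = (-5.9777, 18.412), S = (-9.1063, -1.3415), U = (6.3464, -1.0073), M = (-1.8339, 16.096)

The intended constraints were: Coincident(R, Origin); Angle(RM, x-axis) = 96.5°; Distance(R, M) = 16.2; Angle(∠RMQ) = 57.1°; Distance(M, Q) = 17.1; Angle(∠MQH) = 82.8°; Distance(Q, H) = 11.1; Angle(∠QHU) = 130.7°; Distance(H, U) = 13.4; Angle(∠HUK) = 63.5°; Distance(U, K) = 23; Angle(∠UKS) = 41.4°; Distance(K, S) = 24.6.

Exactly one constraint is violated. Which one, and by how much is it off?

Distance(K, S) = 24.6 — off by 4.60.

R = (0.00, 0.00) ✓; RM at 96.50° ✓; |RM| = 16.20 ✓; ∠RMQ = 57.10° ✓; |MQ| = 17.10 ✓; ∠MQH = 82.80° ✓; |QH| = 11.10 ✓; ∠QHU = 130.7° ✓; |HU| = 13.40 ✓; ∠HUK = 63.50° ✓; |UK| = 23.00 ✓; ∠UKS = 41.40° ✓; |KS| = 20.00 ✗.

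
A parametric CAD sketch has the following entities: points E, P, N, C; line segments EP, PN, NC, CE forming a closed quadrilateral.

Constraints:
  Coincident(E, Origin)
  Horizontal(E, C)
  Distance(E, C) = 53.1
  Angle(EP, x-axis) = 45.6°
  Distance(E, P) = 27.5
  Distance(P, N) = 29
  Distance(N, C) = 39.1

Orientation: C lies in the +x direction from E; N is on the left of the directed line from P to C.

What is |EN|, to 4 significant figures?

56.38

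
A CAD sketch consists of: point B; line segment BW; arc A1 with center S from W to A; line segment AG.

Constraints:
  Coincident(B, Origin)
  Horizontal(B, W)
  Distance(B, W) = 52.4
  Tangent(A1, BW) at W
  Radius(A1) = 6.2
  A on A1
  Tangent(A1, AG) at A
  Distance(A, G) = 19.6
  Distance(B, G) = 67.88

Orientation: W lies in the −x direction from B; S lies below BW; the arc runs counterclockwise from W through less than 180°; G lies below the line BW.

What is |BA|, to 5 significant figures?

58.535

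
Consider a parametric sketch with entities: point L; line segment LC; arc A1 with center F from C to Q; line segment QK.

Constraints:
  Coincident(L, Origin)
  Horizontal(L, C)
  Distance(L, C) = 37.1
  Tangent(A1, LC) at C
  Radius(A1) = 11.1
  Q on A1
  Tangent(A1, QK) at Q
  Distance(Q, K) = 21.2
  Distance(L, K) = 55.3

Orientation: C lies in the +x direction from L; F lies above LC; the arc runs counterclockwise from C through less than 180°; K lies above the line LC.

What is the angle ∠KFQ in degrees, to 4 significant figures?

62.36°

L is at the origin; L and C share the same y with |LC| = 37.1 and C on the +x side, so C = (37.10, 0.000). A1 meets LC tangentially, so FC is at right angles to LC, so F = C + (0, 11.1) = (37.10, 11.10). Since FQ ⟂ QK (tangency), |FK| = √(11.1² + 21.2²) = 23.93 regardless of where Q sits on A1. So K lies on both circle(L, 55.3) and circle(F, 23.93); the above-LC intersection is K = (43.49, 34.16). Q is the foot of the tangent from K: Q = (47.95, 13.44).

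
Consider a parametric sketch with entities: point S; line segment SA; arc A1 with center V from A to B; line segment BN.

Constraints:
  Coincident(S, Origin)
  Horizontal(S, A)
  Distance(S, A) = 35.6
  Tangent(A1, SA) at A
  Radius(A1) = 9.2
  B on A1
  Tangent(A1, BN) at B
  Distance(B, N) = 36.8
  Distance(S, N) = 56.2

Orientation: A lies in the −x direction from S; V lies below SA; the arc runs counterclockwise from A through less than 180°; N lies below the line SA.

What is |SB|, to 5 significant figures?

45.923

Checks: |VB| = 9.200 ✓; ∠(VB, BN) = 90.00° ✓; |BN| = 36.80 ✓; |SN| = 56.20 ✓.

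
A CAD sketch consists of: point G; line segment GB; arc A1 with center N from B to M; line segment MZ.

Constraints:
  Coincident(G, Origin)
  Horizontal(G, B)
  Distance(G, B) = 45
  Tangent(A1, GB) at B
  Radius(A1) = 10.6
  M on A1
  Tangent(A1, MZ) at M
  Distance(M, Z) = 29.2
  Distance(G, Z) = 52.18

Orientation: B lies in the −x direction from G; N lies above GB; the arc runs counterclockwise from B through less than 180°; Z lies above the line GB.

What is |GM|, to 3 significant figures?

35.9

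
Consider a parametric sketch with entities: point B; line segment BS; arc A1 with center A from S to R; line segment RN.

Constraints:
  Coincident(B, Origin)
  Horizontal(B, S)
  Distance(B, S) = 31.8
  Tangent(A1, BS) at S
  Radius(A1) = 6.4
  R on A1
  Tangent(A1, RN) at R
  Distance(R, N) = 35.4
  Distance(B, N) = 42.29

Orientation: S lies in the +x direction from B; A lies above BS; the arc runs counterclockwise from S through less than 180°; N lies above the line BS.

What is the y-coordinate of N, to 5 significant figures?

38.948

B is at the origin; B and S share the same y with |BS| = 31.8 and S on the +x side, so S = (31.800, 0.0000). Since A1 is tangent to BS there, AS ⟂ BS, so A = S + (0, 6.4) = (31.800, 6.4000). Since AR ⟂ RN (tangency), |AN| = √(6.4² + 35.4²) = 35.974 regardless of where R sits on A1. So N lies on both circle(B, 42.29) and circle(A, 35.974); the above-BS intersection is N = (16.478, 38.948). R is the foot of the tangent from N: R = (37.013, 10.113).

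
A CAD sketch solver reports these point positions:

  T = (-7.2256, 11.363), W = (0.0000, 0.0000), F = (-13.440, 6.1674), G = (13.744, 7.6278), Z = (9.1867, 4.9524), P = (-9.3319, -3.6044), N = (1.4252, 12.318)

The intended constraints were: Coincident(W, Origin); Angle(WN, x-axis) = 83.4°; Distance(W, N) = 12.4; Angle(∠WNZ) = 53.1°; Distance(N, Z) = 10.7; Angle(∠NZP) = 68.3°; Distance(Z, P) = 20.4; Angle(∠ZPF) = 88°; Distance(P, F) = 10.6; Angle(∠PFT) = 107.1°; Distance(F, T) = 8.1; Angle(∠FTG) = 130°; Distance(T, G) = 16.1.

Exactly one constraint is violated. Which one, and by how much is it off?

Distance(T, G) = 16.1 — off by 5.20.

W = (0.00, 0.00) ✓; WN at 83.40° ✓; |WN| = 12.40 ✓; ∠WNZ = 53.10° ✓; |NZ| = 10.70 ✓; ∠NZP = 68.30° ✓; |ZP| = 20.40 ✓; ∠ZPF = 88.00° ✓; |PF| = 10.60 ✓; ∠PFT = 107.1° ✓; |FT| = 8.100 ✓; ∠FTG = 130.0° ✓; |TG| = 21.30 ✗.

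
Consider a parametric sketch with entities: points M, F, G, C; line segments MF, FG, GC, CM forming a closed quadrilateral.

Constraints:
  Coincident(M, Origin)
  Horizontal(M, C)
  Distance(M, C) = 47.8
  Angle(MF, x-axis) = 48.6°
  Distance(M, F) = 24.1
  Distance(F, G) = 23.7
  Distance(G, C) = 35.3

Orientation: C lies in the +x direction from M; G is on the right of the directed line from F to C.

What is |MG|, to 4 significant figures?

14.01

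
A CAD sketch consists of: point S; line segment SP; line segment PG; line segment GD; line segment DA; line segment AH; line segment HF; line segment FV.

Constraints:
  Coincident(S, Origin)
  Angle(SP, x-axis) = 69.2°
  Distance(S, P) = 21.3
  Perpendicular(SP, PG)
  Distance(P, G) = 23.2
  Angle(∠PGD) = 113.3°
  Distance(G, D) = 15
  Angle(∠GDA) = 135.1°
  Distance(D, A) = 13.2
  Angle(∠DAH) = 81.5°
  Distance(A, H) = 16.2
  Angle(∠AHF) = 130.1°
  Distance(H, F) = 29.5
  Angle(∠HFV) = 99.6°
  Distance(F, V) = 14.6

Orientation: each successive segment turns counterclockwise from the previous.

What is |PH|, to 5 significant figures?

20.653

∠GDA = 135.1° gives DA at -89.200° from the x-axis; with |DA| = 13.2, A = (-24.379, 4.1797). ∠DAH = 81.5° gives AH at 9.3000° from the x-axis; with |AH| = 16.2, H = (-8.3915, 6.7976). Then |PH| = |H − P| = 20.653.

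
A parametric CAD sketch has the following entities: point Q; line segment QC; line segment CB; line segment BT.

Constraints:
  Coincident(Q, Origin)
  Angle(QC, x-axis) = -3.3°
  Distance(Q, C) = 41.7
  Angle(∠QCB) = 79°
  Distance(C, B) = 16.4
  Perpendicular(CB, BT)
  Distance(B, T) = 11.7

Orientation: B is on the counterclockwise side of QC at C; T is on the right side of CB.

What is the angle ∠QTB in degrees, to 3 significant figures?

9.11°

∠QCB = 79.0°, so CB runs at -3.3° + (180° − 79.0°) = 97.7° from the x-axis; with |CB| = 16.4, B = C + 16.4·(cos 97.7°, sin 97.7°) = (39.4, 13.9). The perpendicularity gives BT at right angles to CB; with |BT| = 11.7 on the right of CB, T = B + 11.7·(0.991, 0.134) = (51.0, 15.4). Then cos ∠QTB = TQ·TB / (|TQ||TB|), giving 9.11°.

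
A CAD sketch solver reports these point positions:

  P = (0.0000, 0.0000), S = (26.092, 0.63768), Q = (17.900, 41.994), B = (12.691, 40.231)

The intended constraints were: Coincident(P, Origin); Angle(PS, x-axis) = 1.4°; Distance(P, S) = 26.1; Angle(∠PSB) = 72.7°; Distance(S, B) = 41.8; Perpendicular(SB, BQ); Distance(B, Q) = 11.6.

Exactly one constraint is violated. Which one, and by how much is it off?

Distance(B, Q) = 11.6 — off by 6.10.

P = (0.00, 0.00) ✓; PS at 1.400° ✓; |PS| = 26.10 ✓; ∠PSB = 72.70° ✓; |SB| = 41.80 ✓; ∠(SB, BQ) = 90.00° ✓; |BQ| = 5.499 ✗.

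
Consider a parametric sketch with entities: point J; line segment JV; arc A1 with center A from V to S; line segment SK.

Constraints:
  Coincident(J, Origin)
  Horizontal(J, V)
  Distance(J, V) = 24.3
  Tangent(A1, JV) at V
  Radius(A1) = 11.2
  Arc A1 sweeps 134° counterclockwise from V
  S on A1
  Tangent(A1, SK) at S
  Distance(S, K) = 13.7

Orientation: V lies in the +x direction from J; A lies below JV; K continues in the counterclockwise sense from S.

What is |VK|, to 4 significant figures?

28.87

J is at the origin; J and V share the same y with |JV| = 24.3 and V on the +x side, so V = (24.30, 0.000). The tangent condition forces AV to be normal to JV, so A = V + (0, -11.2) = (24.30, -11.20). On A1, V sits at bearing 90° from A; a 134° counterclockwise sweep puts S at bearing 224°, so S = A + 11.2·(cos 224°, sin 224°) = (16.24, -18.98). A1 meets SK tangentially, so AS is at right angles to SK, so SK runs along (−sin 224°, cos 224°); with |SK| = 13.7, K = (25.76, -28.84). Then |VK| = |K − V| = 28.87.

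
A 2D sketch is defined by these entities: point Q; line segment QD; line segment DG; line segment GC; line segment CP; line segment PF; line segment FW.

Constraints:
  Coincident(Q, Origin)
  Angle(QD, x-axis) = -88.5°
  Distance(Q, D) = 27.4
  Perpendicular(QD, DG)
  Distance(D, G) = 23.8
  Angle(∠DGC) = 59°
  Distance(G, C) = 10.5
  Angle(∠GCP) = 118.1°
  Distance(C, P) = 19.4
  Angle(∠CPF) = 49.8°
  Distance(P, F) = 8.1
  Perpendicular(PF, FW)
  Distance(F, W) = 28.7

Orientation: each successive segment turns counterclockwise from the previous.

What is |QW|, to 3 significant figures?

26.1

Q is at the origin; QD runs at -88.5° with length 27.4, so D = (0.717, -27.4). QD ⟂ DG, so DG runs at 1.50°; with |DG| = 23.8, G = (24.5, -26.8). ∠DGC = 59.0° gives GC at 122° from the x-axis; with |GC| = 10.5, C = (18.9, -17.9). ∠GCP = 118.1° gives CP at -176° from the x-axis; with |CP| = 19.4, P = (-0.475, -19.4). ∠CPF = 49.8° gives PF at -45.4° from the x-axis; with |PF| = 8.1, F = (5.21, -25.2). The perpendicularity gives FW at right angles to PF, so FW runs at 44.6°; with |FW| = 28.7, W = (25.6, -5.02). Then |QW| = |W − Q| = 26.1.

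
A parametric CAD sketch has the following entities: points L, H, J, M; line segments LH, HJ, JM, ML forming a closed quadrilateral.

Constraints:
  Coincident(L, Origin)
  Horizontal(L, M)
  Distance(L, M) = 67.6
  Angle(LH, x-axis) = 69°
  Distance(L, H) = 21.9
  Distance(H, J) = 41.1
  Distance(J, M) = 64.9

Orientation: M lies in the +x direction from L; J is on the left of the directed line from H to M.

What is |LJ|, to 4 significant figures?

62.56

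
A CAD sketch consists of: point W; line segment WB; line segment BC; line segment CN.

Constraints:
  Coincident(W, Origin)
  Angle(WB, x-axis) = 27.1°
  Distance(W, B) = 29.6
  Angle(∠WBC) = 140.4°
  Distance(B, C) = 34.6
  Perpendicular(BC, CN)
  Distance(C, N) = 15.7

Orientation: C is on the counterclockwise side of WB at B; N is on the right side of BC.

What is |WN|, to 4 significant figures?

67.01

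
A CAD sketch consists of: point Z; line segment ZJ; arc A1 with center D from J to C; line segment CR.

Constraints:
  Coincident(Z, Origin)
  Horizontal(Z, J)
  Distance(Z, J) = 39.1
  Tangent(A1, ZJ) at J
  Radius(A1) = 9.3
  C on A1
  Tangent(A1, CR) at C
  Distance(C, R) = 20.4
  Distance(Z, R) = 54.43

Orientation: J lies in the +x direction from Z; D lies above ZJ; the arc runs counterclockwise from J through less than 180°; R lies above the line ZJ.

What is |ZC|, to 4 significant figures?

49.48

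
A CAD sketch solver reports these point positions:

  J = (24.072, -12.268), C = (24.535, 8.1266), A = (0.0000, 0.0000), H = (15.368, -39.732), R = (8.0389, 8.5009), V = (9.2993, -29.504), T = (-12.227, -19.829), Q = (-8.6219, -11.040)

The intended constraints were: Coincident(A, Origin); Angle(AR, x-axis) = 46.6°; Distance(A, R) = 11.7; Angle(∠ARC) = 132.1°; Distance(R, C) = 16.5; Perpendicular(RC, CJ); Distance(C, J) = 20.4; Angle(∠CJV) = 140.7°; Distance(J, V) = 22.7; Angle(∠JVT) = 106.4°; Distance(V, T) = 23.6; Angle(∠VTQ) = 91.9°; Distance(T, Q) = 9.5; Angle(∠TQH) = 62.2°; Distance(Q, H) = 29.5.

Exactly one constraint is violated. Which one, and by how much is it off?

Distance(Q, H) = 29.5 — off by 7.90.

A = (0.00, 0.00) ✓; AR at 46.60° ✓; |AR| = 11.70 ✓; ∠ARC = 132.1° ✓; |RC| = 16.50 ✓; ∠(RC, CJ) = 90.00° ✓; |CJ| = 20.40 ✓; ∠CJV = 140.7° ✓; |JV| = 22.70 ✓; ∠JVT = 106.4° ✓; |VT| = 23.60 ✓; ∠VTQ = 91.90° ✓; |TQ| = 9.500 ✓; ∠TQH = 62.20° ✓; |QH| = 37.40 ✗.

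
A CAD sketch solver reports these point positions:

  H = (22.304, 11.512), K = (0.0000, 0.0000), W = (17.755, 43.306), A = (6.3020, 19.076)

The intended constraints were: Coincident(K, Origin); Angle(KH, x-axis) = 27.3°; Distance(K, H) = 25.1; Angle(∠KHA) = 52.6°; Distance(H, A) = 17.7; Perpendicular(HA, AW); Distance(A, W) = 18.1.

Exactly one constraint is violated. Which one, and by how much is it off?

Distance(A, W) = 18.1 — off by 8.70.

K = (0.00, 0.00) ✓; KH at 27.30° ✓; |KH| = 25.10 ✓; ∠KHA = 52.60° ✓; |HA| = 17.70 ✓; ∠(HA, AW) = 90.00° ✓; |AW| = 26.80 ✗.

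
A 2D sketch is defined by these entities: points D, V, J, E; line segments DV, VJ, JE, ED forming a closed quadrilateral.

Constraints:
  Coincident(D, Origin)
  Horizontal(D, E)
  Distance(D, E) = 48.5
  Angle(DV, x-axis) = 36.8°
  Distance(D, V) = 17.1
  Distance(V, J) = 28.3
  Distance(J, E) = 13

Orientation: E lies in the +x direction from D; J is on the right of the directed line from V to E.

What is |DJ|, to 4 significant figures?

37.40

D is at the origin; D and E share the same y with |DE| = 48.5 and E in +x, so E = (48.5, 0). DV runs at 36.8° with |DV| = 17.1, so V = (13.69, 10.24). J is determined by |VJ| = 28.3 and |JE| = 13.0 together: it lies at the intersection of circle(V, 28.3) and circle(E, 13.0). With |VE| = 36.28, the foot of the radical line on VE is 26.85 from V and the perpendicular offset is √(28.3² − 26.85²) = 8.944. Taking the right-of-VE solution: J = (36.92, -5.917).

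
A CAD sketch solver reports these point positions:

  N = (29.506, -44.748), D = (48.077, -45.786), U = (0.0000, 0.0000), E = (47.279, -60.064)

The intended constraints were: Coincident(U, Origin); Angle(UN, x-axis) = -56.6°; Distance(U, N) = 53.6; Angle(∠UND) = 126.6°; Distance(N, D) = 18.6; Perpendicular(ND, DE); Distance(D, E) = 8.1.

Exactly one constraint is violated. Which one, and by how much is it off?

Distance(D, E) = 8.1 — off by 6.20.

U = (0.00, 0.00) ✓; UN at -56.60° ✓; |UN| = 53.60 ✓; ∠UND = 126.6° ✓; |ND| = 18.60 ✓; ∠(ND, DE) = 90.00° ✓; |DE| = 14.30 ✗.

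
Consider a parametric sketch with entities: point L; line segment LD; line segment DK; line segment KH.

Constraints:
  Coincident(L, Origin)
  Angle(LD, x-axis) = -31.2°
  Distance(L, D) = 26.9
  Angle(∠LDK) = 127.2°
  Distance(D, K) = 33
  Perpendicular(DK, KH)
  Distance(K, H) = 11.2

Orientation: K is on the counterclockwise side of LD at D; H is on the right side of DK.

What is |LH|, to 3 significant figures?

59.1

∠LDK = 127.2°, so DK runs at -31.2° + (180° − 127.2°) = 21.6° from the x-axis; with |DK| = 33.0, K = D + 33.0·(cos 21.6°, sin 21.6°) = (53.7, -1.79). DK is perpendicular to KH; with |KH| = 11.2 on the right of DK, H = K + 11.2·(0.368, -0.930) = (57.8, -12.2). Then |LH| = |H − L| = 59.1.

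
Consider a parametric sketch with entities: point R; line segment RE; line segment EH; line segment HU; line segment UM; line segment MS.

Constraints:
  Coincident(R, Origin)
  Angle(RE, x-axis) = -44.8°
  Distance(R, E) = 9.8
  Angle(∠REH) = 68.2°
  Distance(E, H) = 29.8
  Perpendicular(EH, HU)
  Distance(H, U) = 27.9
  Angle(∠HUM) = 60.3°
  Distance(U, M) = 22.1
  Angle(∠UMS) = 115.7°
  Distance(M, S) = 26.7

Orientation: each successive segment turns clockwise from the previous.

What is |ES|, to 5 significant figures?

15.786

R is at the origin; RE runs at -44.8° with length 9.8, so E = (6.9538, -6.9054). ∠REH = 68.2° gives EH at -156.60° from the x-axis; with |EH| = 29.8, H = (-20.395, -18.740). EH ⟂ HU, so HU runs at 113.40°; with |HU| = 27.9, U = (-31.476, 6.8649). ∠HUM = 60.3° gives UM at -6.3000° from the x-axis; with |UM| = 22.1, M = (-9.5092, 4.4398). ∠UMS = 115.7° gives MS at -70.600° from the x-axis; with |MS| = 26.7, S = (-0.64048, -20.744). Then |ES| = |S − E| = 15.786.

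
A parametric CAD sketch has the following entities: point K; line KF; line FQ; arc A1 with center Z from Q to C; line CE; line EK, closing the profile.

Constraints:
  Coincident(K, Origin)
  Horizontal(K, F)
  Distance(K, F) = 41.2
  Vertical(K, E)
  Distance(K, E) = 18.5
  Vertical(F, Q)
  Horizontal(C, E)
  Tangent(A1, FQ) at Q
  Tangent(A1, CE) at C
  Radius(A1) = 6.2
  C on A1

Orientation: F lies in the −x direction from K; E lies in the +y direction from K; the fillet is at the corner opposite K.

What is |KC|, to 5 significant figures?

39.589

The virtual corner opposite K is at (-41.200, 18.500). Tangency of A1 to FQ means the radius ZQ is perpendicular to FQ and A1 meets CE tangentially, so ZC is at right angles to CE, with radius 6.2, so the center Z sits 6.2 in from both sides at Z = (-35.000, 12.300). That places the tangent points at Q = (-41.200, 12.300) on FQ and C = (-35.000, 18.500) on CE. Then |KC| = |C − K| = 39.589.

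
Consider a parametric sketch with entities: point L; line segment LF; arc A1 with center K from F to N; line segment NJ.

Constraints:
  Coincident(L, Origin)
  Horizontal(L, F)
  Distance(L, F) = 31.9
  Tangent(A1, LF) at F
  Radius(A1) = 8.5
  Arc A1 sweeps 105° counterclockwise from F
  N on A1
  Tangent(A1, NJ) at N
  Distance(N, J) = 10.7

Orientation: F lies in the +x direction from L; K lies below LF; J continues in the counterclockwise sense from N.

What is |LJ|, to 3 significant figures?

33.8

L is at the origin; L and F share the same y with |LF| = 31.9 and F on the +x side, so F = (31.9, 0.00). A1 meets LF tangentially, so KF is at right angles to LF, so K = F + (0, -8.5) = (31.9, -8.50). On A1, F sits at bearing 90° from K; a 105° counterclockwise sweep puts N at bearing 195°, so N = K + 8.5·(cos 195°, sin 195°) = (23.7, -10.7). The tangent condition forces KN to be normal to NJ, so NJ runs along (−sin 195°, cos 195°); with |NJ| = 10.7, J = (26.5, -21.0). Then |LJ| = |J − L| = 33.8.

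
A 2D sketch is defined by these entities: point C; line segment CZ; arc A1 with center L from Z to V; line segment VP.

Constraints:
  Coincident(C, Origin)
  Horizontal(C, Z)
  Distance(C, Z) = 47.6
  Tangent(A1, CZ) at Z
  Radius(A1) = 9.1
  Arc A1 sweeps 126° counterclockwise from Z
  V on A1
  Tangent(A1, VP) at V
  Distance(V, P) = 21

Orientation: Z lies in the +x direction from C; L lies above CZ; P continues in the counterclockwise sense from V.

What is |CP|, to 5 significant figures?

52.959

C is at the origin; C and Z share the same y with |CZ| = 47.6 and Z on the +x side, so Z = (47.600, 0.0000). Tangency of A1 to CZ means the radius LZ is perpendicular to CZ, so L = Z + (0, 9.1) = (47.600, 9.1000). On A1, Z sits at bearing -90° from L; a 126° counterclockwise sweep puts V at bearing 36°, so V = L + 9.1·(cos 36°, sin 36°) = (54.962, 14.449). The tangent condition forces LV to be normal to VP, so VP runs along (−sin 36°, cos 36°); with |VP| = 21.0, P = (42.619, 31.438). Then |CP| = |P − C| = 52.959.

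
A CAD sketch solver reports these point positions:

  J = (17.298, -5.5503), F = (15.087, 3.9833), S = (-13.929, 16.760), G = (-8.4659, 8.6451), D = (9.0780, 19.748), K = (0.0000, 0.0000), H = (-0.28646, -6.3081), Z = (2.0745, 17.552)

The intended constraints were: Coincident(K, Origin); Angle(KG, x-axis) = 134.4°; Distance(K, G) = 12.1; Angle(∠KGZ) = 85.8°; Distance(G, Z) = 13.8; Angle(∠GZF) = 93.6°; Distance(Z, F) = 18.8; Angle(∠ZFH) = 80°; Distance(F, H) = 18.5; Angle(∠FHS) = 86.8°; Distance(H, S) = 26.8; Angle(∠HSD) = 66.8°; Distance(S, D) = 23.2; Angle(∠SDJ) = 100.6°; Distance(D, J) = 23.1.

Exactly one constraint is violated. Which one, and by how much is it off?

Distance(D, J) = 23.1 — off by 3.50.

K = (0.00, 0.00) ✓; KG at 134.4° ✓; |KG| = 12.10 ✓; ∠KGZ = 85.80° ✓; |GZ| = 13.80 ✓; ∠GZF = 93.60° ✓; |ZF| = 18.80 ✓; ∠ZFH = 80.00° ✓; |FH| = 18.50 ✓; ∠FHS = 86.80° ✓; |HS| = 26.80 ✓; ∠HSD = 66.80° ✓; |SD| = 23.20 ✓; ∠SDJ = 100.6° ✓; |DJ| = 26.60 ✗.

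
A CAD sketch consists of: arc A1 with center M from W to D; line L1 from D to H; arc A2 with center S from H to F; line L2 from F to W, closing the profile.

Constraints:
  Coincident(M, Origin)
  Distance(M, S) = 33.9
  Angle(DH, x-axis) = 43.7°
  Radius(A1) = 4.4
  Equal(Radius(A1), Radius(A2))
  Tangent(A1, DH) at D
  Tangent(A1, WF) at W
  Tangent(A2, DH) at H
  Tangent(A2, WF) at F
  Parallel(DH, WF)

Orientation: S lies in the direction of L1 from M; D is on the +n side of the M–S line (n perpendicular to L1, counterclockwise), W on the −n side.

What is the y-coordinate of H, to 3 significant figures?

26.6

The slot axis is L1's direction at 43.7°, so u = (cos 43.7°, sin 43.7°) = (0.723, 0.691) and n = (−sin 43.7°, cos 43.7°) = (-0.691, 0.723). M is at the origin and S lies 33.9 along u from M, so S = 33.9·u = (24.5, 23.4). Tangency of A1 to both parallel lines with radius 4.4 puts D and W at M ± 4.4·n: D = (-3.04, 3.18), W = (3.04, -3.18). Equal radii place H and F the same way about S: H = S + 4.4·n = (21.5, 26.6), F = S − 4.4·n = (27.5, 20.2). So H.y = 26.6.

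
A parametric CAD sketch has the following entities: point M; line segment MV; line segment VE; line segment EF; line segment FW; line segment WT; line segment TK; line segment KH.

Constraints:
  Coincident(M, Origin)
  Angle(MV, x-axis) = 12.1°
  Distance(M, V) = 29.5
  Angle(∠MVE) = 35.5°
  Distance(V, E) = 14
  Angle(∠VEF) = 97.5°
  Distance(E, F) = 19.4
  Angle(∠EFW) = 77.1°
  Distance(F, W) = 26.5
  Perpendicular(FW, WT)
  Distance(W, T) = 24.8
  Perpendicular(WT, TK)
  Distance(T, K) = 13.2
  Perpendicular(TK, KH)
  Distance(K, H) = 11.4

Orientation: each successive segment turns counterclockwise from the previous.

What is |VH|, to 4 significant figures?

6.502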